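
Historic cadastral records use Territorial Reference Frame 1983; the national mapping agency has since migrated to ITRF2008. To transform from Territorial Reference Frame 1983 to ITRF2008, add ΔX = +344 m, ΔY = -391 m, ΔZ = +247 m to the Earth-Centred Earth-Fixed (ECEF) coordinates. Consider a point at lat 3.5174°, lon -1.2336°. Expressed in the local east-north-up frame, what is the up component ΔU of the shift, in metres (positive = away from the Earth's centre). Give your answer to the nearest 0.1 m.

ΔU = 366.8 m

At φ = 3.5174°, λ = -1.2336°: sin φ = 0.061352, cos φ = 0.998116, sin λ = -0.021529, cos λ = 0.999768.
ΔU = cos φ cos λ·ΔX + cos φ sin λ·ΔY + sin φ·ΔZ = (0.998116)(0.999768)(344) + (0.998116)(-0.021529)(-391) + (0.061352)(247) = 366.83 m.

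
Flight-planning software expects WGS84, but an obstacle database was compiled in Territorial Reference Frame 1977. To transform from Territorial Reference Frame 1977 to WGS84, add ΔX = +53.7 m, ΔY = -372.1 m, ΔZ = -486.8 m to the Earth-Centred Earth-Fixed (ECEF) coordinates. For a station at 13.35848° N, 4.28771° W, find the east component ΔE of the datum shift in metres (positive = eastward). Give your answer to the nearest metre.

At φ = 13.35848°, λ = -4.28771°: sin φ = 0.231043, cos φ = 0.972944, sin λ = -0.074765, cos λ = 0.997201.
ΔE = −sin λ·ΔX + cos λ·ΔY = −(-0.074765)·(53.7) + (0.997201)·(-372.1) = -367.04 m.

ΔE = -367 m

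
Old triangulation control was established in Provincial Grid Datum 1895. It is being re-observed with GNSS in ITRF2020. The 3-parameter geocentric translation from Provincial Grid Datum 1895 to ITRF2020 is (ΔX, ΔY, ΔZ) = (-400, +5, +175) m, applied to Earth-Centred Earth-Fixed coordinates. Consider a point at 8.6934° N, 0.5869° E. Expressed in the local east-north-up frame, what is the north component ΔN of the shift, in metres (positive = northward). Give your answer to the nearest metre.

At φ = 8.6934°, λ = 0.5869°: sin φ = 0.151147, cos φ = 0.988511, sin λ = 0.010243, cos λ = 0.999948.
ΔN = −sin φ cos λ·ΔX − sin φ sin λ·ΔY + cos φ·ΔZ = −(0.151147)(0.999948)(-400) − (0.151147)(0.010243)(5) + (0.988511)(175) = 233.44 m.

ΔN = 233 m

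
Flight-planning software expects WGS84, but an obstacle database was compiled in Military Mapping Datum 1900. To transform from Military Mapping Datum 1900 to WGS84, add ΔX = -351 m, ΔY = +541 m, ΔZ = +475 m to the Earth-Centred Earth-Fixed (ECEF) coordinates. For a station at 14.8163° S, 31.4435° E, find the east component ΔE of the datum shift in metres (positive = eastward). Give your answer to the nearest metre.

The local east axis at (φ, λ) is (−sin λ, cos λ, 0), so ΔE = −sin(31.4435°)·(-351) + cos(31.4435°)·541 = 644.66 m.

ΔE = 645 m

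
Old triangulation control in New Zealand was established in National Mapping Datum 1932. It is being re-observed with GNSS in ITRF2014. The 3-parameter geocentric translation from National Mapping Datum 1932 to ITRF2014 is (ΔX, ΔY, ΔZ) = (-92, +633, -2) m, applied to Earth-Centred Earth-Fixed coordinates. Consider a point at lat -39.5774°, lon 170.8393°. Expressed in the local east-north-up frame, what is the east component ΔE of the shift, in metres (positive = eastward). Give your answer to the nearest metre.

The local east axis at (φ, λ) is (−sin λ, cos λ, 0), so ΔE = −sin(170.8393°)·(-92) + cos(170.8393°)·633 = -610.28 m.

ΔE = -610 m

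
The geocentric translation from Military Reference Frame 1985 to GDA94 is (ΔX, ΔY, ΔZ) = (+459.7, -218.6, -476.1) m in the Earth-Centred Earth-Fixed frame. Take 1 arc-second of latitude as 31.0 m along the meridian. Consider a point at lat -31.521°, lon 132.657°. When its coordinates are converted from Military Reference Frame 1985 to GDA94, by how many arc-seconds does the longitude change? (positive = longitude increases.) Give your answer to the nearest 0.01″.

sin φ = -0.522811, cos φ = 0.852449, sin λ = 0.735423, cos λ = -0.677608.
East component: ΔE = −sin λ·ΔX + cos λ·ΔY = −(0.735423)(459.7) + (-0.677608)(-218.6) = -189.95 m.
1° of latitude spans 3600 × 31.00 = 111600 m; at latitude φ, 1° of longitude spans that × cos φ = 95133.3 m, so Δλ = -189.95 / 95133.3 × 3600 = -7.188″.

Δλ = -7.19″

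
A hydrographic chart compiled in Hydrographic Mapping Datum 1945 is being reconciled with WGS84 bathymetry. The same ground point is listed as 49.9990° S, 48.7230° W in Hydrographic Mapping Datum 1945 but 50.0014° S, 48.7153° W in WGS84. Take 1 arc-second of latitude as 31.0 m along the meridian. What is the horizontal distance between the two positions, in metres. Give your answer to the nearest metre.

Δφ = -50.0014° − -49.9990° = -0.0024°; Δλ = -48.7153° − -48.7230° = +0.0077°.
1° of latitude = 3600 × 31.00 = 111600 m.
ΔN = Δφ × 111600 = -267.8 m; ΔE = Δλ × 111600 × cos(-49.9990°) = +0.0077 × 111600 × 0.642801 = 552.4 m.
Distance = √(ΔE² + ΔN²) = √(552.4² + (-267.8)²) = 613.9 m.

614 m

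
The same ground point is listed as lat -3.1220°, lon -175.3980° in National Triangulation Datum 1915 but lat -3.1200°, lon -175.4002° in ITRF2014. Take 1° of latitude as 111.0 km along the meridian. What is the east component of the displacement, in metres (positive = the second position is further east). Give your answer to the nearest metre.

Δφ = -3.1200° − -3.1220° = +0.0020°; Δλ = -175.4002° − -175.3980° = -0.0022°.
ΔN = Δφ × 111000 = 222.0 m; ΔE = Δλ × 111000 × cos(-3.1220°) = -0.0022 × 111000 × 0.998516 = -243.8 m.

ΔE = -244 m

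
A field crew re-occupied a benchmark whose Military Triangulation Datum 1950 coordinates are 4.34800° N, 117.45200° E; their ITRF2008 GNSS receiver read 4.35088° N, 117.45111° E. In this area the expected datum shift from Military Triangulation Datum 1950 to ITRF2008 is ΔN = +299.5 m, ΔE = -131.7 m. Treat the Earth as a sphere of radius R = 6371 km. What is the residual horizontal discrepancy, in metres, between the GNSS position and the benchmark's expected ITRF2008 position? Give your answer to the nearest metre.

Observed coordinate differences: Δφ = +0.00288°, Δλ = -0.00089°.
Converting to metres (1° lat = 111195 m, cos φ = 0.997122): observed ΔN = 320.2 m, observed ΔE = -98.7 m.
Subtracting the expected shift leaves a residual of 320.2 − (299.5) = 20.7 m north and -98.7 − (-131.7) = 33.0 m east.
Residual distance = √(20.7² + 33.0²) = 39.0 m.

39 m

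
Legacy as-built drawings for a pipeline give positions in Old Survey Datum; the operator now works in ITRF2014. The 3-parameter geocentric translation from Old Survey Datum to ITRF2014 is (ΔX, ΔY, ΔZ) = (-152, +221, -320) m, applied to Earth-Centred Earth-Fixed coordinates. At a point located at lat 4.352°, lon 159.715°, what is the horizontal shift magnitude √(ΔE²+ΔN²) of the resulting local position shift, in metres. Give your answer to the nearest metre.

At φ = 4.352°, λ = 159.715°: sin φ = 0.075884, cos φ = 0.997117, sin λ = 0.346690, cos λ = -0.937980.
ΔE = −sin λ·ΔX + cos λ·ΔY = −(0.346690)·(-152) + (-0.937980)·(221) = -154.60 m.
ΔN = −sin φ cos λ·ΔX − sin φ sin λ·ΔY + cos φ·ΔZ = −(0.075884)(-0.937980)(-152) − (0.075884)(0.346690)(221) + (0.997117)(-320) = -335.71 m.
Horizontal magnitude = √(ΔE² + ΔN²) = √((-154.60)² + (-335.71)²) = 369.60 m.

370 m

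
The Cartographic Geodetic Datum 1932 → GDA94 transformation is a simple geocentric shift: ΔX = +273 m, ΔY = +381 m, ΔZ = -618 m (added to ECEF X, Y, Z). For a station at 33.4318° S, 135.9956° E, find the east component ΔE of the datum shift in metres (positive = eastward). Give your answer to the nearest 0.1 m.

At φ = -33.4318°, λ = 135.9956°: sin φ = -0.550944, cos φ = 0.834542, sin λ = 0.694714, cos λ = -0.719286.
ΔE = −sin λ·ΔX + cos λ·ΔY = −(0.694714)·(273) + (-0.719286)·(381) = -463.70 m.

ΔE = -463.7 m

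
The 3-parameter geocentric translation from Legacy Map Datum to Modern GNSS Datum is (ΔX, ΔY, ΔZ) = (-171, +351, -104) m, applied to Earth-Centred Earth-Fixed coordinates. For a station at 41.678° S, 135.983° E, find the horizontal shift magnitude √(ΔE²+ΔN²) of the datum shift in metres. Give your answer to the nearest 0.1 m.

At φ = -41.678°, λ = 135.983°: sin φ = -0.664944, cos φ = 0.746894, sin λ = 0.694872, cos λ = -0.719134.
ΔE = −sin λ·ΔX + cos λ·ΔY = −(0.694872)·(-171) + (-0.719134)·(351) = -133.59 m.
ΔN = −sin φ cos λ·ΔX − sin φ sin λ·ΔY + cos φ·ΔZ = −(-0.664944)(-0.719134)(-171) − (-0.664944)(0.694872)(351) + (0.746894)(-104) = 166.27 m.
Horizontal magnitude = √(ΔE² + ΔN²) = √((-133.59)² + 166.27²) = 213.29 m.

213.3 m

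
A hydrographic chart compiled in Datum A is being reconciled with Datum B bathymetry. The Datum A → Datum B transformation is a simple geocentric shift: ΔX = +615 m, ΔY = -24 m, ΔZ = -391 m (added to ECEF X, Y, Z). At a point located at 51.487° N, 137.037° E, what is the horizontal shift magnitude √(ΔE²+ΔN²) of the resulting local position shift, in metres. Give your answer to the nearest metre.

The local east axis at (φ, λ) is (−sin λ, cos λ, 0), so ΔE = −sin(137.037°)·615 + cos(137.037°)·(-24) = -401.58 m.
The local north axis is (−sin φ cos λ, −sin φ sin λ, cos φ), giving ΔN = 352.152 + 12.799 − 243.473 = 121.48 m.
Horizontal magnitude = √(ΔE² + ΔN²) = √((-401.58)² + 121.48²) = 419.55 m.

420 m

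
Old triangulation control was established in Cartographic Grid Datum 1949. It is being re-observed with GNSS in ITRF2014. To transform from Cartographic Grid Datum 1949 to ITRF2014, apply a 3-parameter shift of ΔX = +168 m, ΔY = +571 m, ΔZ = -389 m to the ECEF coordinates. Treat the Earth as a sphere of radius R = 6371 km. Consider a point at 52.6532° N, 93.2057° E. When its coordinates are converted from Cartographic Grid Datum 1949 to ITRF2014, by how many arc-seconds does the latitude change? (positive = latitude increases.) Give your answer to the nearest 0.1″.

sin φ = 0.794978, cos φ = 0.606638, sin λ = 0.998435, cos λ = -0.055921.
North component: ΔN = −sin φ cos λ·ΔX − sin φ sin λ·ΔY + cos φ·ΔZ = −(0.794978)(-0.055921)(168) − (0.794978)(0.998435)(571) + (0.606638)(-389) = -681.74 m.
1° of latitude spans πR/180 = 111195 m, so Δφ = -681.74 / 111195 × 3600 = -22.072″.

Δφ = -22.1″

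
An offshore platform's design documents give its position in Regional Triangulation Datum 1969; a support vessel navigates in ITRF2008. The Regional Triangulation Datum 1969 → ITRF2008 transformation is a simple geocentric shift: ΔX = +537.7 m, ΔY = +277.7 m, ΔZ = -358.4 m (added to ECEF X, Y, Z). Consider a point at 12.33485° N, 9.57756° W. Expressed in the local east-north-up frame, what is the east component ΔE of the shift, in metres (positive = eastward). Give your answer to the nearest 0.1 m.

The local east axis at (φ, λ) is (−sin λ, cos λ, 0), so ΔE = −sin(-9.57756°)·537.7 + cos(-9.57756°)·277.7 = 363.29 m.

ΔE = 363.3 m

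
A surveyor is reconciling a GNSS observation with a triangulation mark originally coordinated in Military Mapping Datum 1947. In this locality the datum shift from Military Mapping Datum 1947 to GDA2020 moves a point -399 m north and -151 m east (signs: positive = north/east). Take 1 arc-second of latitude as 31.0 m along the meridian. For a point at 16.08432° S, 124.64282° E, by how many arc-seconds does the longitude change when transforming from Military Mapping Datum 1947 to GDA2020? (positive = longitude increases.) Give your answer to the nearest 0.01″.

At latitude -16.08432°, cos φ = 0.960855.
1″ of longitude at this latitude = 31.00 × cos φ = 29.7865 m, so Δλ = -151.0 / 29.7865 = -5.069″.

Δλ = -5.07″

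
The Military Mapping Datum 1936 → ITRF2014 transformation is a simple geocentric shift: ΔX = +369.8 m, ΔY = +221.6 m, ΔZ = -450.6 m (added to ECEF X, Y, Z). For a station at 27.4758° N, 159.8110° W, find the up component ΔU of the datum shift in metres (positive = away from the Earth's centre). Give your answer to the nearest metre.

At φ = 27.4758°, λ = -159.8110°: sin φ = 0.461374, cos φ = 0.887206, sin λ = -0.345118, cos λ = -0.938559.
ΔU = cos φ cos λ·ΔX + cos φ sin λ·ΔY + sin φ·ΔZ = (0.887206)(-0.938559)(369.8) + (0.887206)(-0.345118)(221.6) + (0.461374)(-450.6) = -583.68 m.

ΔU = -584 m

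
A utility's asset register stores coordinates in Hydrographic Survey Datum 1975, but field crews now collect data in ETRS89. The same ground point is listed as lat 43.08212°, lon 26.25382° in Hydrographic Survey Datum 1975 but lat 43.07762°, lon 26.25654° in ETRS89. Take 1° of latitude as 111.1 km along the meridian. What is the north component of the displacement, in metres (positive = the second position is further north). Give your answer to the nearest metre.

ΔN = -500 m

Δφ = 43.07762° − 43.08212° = -0.00450°; Δλ = 26.25654° − 26.25382° = +0.00272°.
ΔN = Δφ × 111100 = -500.0 m; ΔE = Δλ × 111100 × cos(43.08212°) = +0.00272 × 111100 × 0.730375 = 220.7 m.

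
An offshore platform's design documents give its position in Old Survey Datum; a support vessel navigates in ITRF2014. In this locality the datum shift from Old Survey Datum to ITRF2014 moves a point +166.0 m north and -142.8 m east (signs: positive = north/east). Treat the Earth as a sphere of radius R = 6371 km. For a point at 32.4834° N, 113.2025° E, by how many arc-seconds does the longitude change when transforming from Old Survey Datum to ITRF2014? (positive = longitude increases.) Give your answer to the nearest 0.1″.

Δλ = -5.5″

At latitude 32.4834°, cos φ = 0.843547.
One radian of longitude at latitude φ spans R cos φ, so Δλ = ΔE / (R cos φ) = -142.8 / (6371000 × 0.843547) = -2.6571e-05 rad = -5.481″.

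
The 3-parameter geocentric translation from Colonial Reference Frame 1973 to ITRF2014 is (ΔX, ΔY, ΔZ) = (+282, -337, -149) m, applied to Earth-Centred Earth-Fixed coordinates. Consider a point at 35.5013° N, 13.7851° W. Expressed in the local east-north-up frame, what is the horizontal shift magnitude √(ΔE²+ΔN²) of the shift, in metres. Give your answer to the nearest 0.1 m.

417.8 m

The local east axis at (φ, λ) is (−sin λ, cos λ, 0), so ΔE = −sin(-13.7851°)·282 + cos(-13.7851°)·(-337) = -260.10 m.
The local north axis is (−sin φ cos λ, −sin φ sin λ, cos φ), giving ΔN = -159.046 − 46.632 − 121.301 = -326.98 m.
Horizontal magnitude = √(ΔE² + ΔN²) = √((-260.10)² + (-326.98)²) = 417.81 m.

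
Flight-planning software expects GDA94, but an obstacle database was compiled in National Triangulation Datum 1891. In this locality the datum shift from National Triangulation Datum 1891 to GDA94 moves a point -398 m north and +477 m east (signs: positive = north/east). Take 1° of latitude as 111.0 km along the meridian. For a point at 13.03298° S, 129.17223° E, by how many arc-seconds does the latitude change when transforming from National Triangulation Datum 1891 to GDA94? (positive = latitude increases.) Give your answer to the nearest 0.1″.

Δφ = -12.9″

1° of latitude = 111.0 km, so Δφ = -398.0 / 111000 = -0.0035856° = -12.908″.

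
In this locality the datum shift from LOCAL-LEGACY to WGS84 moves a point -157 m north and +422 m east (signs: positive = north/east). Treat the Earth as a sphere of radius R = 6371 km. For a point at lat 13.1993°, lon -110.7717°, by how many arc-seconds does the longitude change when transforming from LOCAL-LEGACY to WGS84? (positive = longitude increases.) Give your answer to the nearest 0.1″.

Δλ = 14.0″

At latitude 13.1993°, cos φ = 0.973582.
One radian of longitude at latitude φ spans R cos φ, so Δλ = ΔE / (R cos φ) = 422.0 / (6371000 × 0.973582) = 6.8035e-05 rad = 14.033″.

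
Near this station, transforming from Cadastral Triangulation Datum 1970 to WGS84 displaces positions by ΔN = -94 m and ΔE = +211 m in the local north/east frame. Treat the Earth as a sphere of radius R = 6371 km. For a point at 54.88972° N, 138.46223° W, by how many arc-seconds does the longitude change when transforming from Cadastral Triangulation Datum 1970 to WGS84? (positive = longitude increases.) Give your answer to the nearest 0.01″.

Δλ = 11.88″

At latitude 54.88972°, cos φ = 0.575152.
One radian of longitude at latitude φ spans R cos φ, so Δλ = ΔE / (R cos φ) = 211.0 / (6371000 × 0.575152) = 5.7583e-05 rad = 11.877″.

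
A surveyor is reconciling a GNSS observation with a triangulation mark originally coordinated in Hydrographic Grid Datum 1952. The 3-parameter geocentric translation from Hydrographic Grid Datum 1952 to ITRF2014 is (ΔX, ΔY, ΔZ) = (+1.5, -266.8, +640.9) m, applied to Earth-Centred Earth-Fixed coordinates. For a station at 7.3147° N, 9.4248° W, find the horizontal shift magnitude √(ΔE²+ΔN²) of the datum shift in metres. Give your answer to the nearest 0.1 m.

682.6 m

The local east axis at (φ, λ) is (−sin λ, cos λ, 0), so ΔE = −sin(-9.4248°)·1.5 + cos(-9.4248°)·(-266.8) = -262.95 m.
The local north axis is (−sin φ cos λ, −sin φ sin λ, cos φ), giving ΔN = -0.188 − 5.562 + 635.684 = 629.93 m.
Horizontal magnitude = √(ΔE² + ΔN²) = √((-262.95)² + 629.93²) = 682.61 m.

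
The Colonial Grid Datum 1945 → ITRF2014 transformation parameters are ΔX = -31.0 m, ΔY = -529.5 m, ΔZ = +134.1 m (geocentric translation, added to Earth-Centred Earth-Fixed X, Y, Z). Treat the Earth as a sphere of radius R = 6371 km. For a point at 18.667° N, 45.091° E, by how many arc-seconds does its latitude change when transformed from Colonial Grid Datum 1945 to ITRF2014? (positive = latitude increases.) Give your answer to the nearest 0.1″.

sin φ = 0.320067, cos φ = 0.947395, sin λ = 0.708229, cos λ = 0.705983.
North component: ΔN = −sin φ cos λ·ΔX − sin φ sin λ·ΔY + cos φ·ΔZ = −(0.320067)(0.705983)(-31.0) − (0.320067)(0.708229)(-529.5) + (0.947395)(134.1) = 254.08 m.
1° of latitude spans πR/180 = 111195 m, so Δφ = 254.08 / 111195 × 3600 = 8.226″.

Δφ = 8.2″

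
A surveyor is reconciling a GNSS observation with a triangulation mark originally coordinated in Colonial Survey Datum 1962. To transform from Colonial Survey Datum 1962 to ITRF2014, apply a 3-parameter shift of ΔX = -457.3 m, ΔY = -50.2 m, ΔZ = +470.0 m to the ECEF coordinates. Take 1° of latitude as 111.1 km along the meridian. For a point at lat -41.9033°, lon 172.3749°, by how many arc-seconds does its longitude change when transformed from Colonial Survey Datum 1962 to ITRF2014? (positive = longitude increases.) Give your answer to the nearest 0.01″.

sin φ = -0.667875, cos φ = 0.744273, sin λ = 0.132691, cos λ = -0.991158.
East component: ΔE = −sin λ·ΔX + cos λ·ΔY = −(0.132691)(-457.3) + (-0.991158)(-50.2) = 110.44 m.
1° of latitude spans 111100 m; at latitude φ, 1° of longitude spans that × cos φ = 82688.7 m, so Δλ = 110.44 / 82688.7 × 3600 = 4.808″.

Δλ = 4.81″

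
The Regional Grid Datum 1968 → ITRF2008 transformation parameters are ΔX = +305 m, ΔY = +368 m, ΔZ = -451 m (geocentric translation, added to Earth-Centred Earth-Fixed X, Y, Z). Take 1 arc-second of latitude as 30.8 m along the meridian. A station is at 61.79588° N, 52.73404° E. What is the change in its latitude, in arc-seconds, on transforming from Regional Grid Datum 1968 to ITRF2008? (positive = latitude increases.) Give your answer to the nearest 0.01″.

sin φ = 0.881269, cos φ = 0.472614, sin λ = 0.795833, cos λ = 0.605516.
North component: ΔN = −sin φ cos λ·ΔX − sin φ sin λ·ΔY + cos φ·ΔZ = −(0.881269)(0.605516)(305) − (0.881269)(0.795833)(368) + (0.472614)(-451) = -634.00 m.
1° of latitude spans 3600 × 30.80 = 110880 m, so Δφ = -634.00 / 110880 × 3600 = -20.584″.

Δφ = -20.58″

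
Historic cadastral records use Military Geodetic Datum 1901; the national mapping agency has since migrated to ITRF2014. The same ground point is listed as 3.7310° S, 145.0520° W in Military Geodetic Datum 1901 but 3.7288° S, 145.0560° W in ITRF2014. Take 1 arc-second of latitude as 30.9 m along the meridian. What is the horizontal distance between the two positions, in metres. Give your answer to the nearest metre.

507 m

Δφ = -3.7288° − -3.7310° = +0.0022°; Δλ = -145.0560° − -145.0520° = -0.0040°.
1° of latitude = 3600 × 30.90 = 111240 m.
ΔN = Δφ × 111240 = 244.7 m; ΔE = Δλ × 111240 × cos(-3.7310°) = -0.0040 × 111240 × 0.997881 = -444.0 m.
Distance = √(ΔE² + ΔN²) = √((-444.0)² + 244.7²) = 507.0 m.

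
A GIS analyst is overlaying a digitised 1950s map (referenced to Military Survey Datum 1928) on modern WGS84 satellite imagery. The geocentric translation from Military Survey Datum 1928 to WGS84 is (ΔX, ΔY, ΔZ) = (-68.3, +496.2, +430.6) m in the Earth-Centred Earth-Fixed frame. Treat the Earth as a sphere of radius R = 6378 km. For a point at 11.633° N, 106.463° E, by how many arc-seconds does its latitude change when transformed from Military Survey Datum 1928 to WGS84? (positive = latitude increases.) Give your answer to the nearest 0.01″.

Δφ = 10.41″

sin φ = 0.201642, cos φ = 0.979459, sin λ = 0.959003, cos λ = -0.283396.
North component: ΔN = −sin φ cos λ·ΔX − sin φ sin λ·ΔY + cos φ·ΔZ = −(0.201642)(-0.283396)(-68.3) − (0.201642)(0.959003)(496.2) + (0.979459)(430.6) = 321.90 m.
1° of latitude spans πR/180 = 111317 m, so Δφ = 321.90 / 111317 × 3600 = 10.410″.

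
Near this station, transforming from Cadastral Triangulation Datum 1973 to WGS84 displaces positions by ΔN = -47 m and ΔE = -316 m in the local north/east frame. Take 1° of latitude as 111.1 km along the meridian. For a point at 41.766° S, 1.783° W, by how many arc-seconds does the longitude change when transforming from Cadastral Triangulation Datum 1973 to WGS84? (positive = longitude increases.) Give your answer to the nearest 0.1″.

At latitude -41.766°, cos φ = 0.745871.
1° of longitude at this latitude = 111.1 × cos φ = 82.87 km, so Δλ = -316.0 / 82866.3 = -0.0038134° = -13.728″.

Δλ = -13.7″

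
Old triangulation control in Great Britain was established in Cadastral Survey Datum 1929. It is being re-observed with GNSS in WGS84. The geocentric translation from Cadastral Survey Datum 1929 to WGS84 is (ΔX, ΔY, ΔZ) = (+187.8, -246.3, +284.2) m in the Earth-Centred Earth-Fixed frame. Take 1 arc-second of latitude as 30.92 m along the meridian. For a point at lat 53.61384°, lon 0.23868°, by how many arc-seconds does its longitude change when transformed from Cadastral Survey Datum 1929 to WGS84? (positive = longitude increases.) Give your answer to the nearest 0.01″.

Δλ = -13.47″

sin φ = 0.805037, cos φ = 0.593224, sin λ = 0.004166, cos λ = 0.999991.
East component: ΔE = −sin λ·ΔX + cos λ·ΔY = −(0.004166)(187.8) + (0.999991)(-246.3) = -247.08 m.
1° of latitude spans 3600 × 30.92 = 111312 m; at latitude φ, 1° of longitude spans that × cos φ = 66033.0 m, so Δλ = -247.08 / 66033.0 × 3600 = -13.470″.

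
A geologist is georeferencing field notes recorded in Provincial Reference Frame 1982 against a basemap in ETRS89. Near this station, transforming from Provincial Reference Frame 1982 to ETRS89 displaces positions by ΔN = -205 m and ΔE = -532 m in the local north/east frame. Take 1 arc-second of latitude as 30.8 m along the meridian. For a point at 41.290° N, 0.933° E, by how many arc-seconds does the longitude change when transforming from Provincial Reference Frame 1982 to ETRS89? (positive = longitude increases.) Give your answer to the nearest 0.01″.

Δλ = -22.99″

At latitude 41.290°, cos φ = 0.751379.
1″ of longitude at this latitude = 30.80 × cos φ = 23.1425 m, so Δλ = -532.0 / 23.1425 = -22.988″.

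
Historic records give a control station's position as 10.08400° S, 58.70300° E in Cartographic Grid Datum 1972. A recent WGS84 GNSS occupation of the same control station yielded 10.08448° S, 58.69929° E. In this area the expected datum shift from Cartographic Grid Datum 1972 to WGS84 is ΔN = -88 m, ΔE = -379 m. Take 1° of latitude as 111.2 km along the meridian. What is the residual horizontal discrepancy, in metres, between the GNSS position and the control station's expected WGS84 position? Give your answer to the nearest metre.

Observed coordinate differences: Δφ = -0.00048°, Δλ = -0.00371°.
Converting to metres (1° lat = 111200 m, cos φ = 0.984552): observed ΔN = -53.4 m, observed ΔE = -406.2 m.
Subtracting the expected shift leaves a residual of -53.4 − (-88) = 34.6 m north and -406.2 − (-379) = -27.2 m east.
Residual distance = √(34.6² + (-27.2)²) = 44.0 m.

44 m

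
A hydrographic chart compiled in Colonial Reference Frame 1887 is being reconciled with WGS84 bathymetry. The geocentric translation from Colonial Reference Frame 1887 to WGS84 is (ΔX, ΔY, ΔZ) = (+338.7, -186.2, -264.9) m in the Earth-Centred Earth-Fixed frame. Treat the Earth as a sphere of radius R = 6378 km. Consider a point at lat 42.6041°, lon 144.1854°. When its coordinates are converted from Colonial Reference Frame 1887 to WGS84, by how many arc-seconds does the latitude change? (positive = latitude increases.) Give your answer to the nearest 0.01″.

Δφ = 2.09″

sin φ = 0.676929, cos φ = 0.736049, sin λ = 0.585164, cos λ = -0.810915.
North component: ΔN = −sin φ cos λ·ΔX − sin φ sin λ·ΔY + cos φ·ΔZ = −(0.676929)(-0.810915)(338.7) − (0.676929)(0.585164)(-186.2) + (0.736049)(-264.9) = 64.70 m.
1° of latitude spans πR/180 = 111317 m, so Δφ = 64.70 / 111317 × 3600 = 2.092″.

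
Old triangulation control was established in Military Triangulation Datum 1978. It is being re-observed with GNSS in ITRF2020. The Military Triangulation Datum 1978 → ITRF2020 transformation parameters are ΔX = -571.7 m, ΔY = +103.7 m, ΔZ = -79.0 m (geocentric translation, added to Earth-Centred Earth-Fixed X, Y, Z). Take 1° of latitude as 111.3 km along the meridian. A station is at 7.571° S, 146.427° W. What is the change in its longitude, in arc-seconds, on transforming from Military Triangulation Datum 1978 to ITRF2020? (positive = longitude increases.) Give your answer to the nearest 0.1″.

Δλ = -13.1″

sin φ = -0.131755, cos φ = 0.991282, sin λ = -0.552999, cos λ = -0.833182.
East component: ΔE = −sin λ·ΔX + cos λ·ΔY = −(-0.552999)(-571.7) + (-0.833182)(103.7) = -402.55 m.
1° of latitude spans 111300 m; at latitude φ, 1° of longitude spans that × cos φ = 110329.7 m, so Δλ = -402.55 / 110329.7 × 3600 = -13.135″.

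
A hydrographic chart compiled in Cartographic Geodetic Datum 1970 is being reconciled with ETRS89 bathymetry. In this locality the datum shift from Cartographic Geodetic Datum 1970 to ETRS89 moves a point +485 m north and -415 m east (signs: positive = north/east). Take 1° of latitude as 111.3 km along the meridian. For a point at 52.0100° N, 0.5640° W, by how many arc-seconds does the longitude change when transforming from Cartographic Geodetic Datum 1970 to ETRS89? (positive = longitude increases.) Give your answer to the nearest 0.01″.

Δλ = -21.81″

At latitude 52.0100°, cos φ = 0.615524.
1° of longitude at this latitude = 111.3 × cos φ = 68.51 km, so Δλ = -415.0 / 68507.8 = -0.0060577° = -21.808″.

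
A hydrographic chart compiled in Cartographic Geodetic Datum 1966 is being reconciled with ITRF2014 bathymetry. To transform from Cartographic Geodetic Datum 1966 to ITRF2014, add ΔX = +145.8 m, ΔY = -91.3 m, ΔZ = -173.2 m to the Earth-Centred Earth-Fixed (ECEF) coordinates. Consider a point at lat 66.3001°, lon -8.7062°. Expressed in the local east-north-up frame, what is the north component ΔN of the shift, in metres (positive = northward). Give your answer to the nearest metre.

At φ = 66.3001°, λ = -8.7062°: sin φ = 0.915663, cos φ = 0.401946, sin λ = -0.151368, cos λ = 0.988478.
ΔN = −sin φ cos λ·ΔX − sin φ sin λ·ΔY + cos φ·ΔZ = −(0.915663)(0.988478)(145.8) − (0.915663)(-0.151368)(-91.3) + (0.401946)(-173.2) = -214.24 m.

ΔN = -214 m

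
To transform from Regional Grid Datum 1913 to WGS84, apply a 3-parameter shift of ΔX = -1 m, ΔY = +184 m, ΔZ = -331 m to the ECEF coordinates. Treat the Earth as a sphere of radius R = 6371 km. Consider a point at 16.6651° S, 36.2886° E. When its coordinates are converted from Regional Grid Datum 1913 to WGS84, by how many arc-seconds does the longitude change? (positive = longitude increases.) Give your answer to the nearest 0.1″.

Δλ = 5.0″

sin φ = -0.286777, cos φ = 0.957997, sin λ = 0.591853, cos λ = 0.806046.
East component: ΔE = −sin λ·ΔX + cos λ·ΔY = −(0.591853)(-1) + (0.806046)(184) = 148.90 m.
1° of latitude spans πR/180 = 111195 m; at latitude φ, 1° of longitude spans that × cos φ = 106524.4 m, so Δλ = 148.90 / 106524.4 × 3600 = 5.032″.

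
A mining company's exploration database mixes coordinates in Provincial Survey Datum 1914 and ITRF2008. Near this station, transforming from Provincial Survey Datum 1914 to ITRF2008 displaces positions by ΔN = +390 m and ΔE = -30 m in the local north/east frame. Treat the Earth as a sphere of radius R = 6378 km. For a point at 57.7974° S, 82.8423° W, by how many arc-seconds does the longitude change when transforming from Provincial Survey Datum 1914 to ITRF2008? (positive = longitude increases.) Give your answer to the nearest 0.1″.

At latitude -57.7974°, cos φ = 0.532915.
One radian of longitude at latitude φ spans R cos φ, so Δλ = ΔE / (R cos φ) = -30.0 / (6378000 × 0.532915) = -8.8263e-06 rad = -1.821″.

Δλ = -1.8″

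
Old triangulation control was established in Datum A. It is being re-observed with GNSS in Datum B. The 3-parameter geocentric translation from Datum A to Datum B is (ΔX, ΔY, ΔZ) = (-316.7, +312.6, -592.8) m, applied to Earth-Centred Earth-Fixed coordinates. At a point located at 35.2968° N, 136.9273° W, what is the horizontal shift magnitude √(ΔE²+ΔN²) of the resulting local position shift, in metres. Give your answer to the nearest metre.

The local east axis at (φ, λ) is (−sin λ, cos λ, 0), so ΔE = −sin(-136.9273°)·(-316.7) + cos(-136.9273°)·312.6 = -444.63 m.
The local north axis is (−sin φ cos λ, −sin φ sin λ, cos φ), giving ΔN = -133.674 + 123.353 − 483.825 = -494.15 m.
Horizontal magnitude = √(ΔE² + ΔN²) = √((-444.63)² + (-494.15)²) = 664.74 m.

665 m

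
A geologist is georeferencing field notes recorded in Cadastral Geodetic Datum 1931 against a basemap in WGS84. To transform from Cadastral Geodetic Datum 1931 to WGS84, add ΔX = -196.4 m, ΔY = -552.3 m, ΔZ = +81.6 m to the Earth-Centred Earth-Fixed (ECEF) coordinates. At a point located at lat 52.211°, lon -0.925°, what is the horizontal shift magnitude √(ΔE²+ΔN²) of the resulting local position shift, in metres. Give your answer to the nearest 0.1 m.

589.7 m

The local east axis at (φ, λ) is (−sin λ, cos λ, 0), so ΔE = −sin(-0.925°)·(-196.4) + cos(-0.925°)·(-552.3) = -555.40 m.
The local north axis is (−sin φ cos λ, −sin φ sin λ, cos φ), giving ΔN = 155.189 − 7.046 + 50.001 = 198.14 m.
Horizontal magnitude = √(ΔE² + ΔN²) = √((-555.40)² + 198.14²) = 589.69 m.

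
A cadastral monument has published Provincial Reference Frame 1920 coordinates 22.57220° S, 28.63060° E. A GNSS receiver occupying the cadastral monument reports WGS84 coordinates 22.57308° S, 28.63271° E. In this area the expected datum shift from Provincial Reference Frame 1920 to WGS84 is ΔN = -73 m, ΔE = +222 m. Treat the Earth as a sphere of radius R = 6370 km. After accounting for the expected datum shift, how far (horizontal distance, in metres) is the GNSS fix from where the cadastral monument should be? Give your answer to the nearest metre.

Observed coordinate differences: Δφ = -0.00088°, Δλ = +0.00211°.
Converting to metres (1° lat = 111177 m, cos φ = 0.923397): observed ΔN = -97.8 m, observed ΔE = 216.6 m.
Subtracting the expected shift leaves a residual of -97.8 − (-73) = -24.8 m north and 216.6 − (222) = -5.4 m east.
Residual distance = √((-24.8)² + (-5.4)²) = 25.4 m.

25 m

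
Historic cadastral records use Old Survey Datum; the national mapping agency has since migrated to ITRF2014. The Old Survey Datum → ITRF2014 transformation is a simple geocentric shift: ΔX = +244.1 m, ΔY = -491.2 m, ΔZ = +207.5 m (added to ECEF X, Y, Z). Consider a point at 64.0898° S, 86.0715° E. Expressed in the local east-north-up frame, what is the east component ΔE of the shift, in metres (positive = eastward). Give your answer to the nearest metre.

At φ = -64.0898°, λ = 86.0715°: sin φ = -0.899480, cos φ = 0.436962, sin λ = 0.997650, cos λ = 0.068512.
ΔE = −sin λ·ΔX + cos λ·ΔY = −(0.997650)·(244.1) + (0.068512)·(-491.2) = -277.18 m.

ΔE = -277 m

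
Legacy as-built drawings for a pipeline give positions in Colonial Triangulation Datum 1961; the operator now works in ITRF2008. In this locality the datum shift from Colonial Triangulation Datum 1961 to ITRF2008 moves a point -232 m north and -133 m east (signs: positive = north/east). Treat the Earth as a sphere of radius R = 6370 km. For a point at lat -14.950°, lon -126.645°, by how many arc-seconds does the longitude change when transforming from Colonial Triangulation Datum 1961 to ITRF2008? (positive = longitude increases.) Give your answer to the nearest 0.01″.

At latitude -14.950°, cos φ = 0.966151.
One radian of longitude at latitude φ spans R cos φ, so Δλ = ΔE / (R cos φ) = -133.0 / (6370000 × 0.966151) = -2.1611e-05 rad = -4.458″.

Δλ = -4.46″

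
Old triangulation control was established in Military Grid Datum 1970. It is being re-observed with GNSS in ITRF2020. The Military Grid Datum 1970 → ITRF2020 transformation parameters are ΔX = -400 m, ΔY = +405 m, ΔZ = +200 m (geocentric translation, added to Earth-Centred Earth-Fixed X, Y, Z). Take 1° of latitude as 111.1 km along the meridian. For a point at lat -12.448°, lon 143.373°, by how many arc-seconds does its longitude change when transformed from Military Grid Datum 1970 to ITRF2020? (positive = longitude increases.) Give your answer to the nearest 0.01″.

sin φ = -0.215553, cos φ = 0.976492, sin λ = 0.596603, cos λ = -0.802536.
East component: ΔE = −sin λ·ΔX + cos λ·ΔY = −(0.596603)(-400) + (-0.802536)(405) = -86.39 m.
1° of latitude spans 111100 m; at latitude φ, 1° of longitude spans that × cos φ = 108488.3 m, so Δλ = -86.39 / 108488.3 × 3600 = -2.867″.

Δλ = -2.87″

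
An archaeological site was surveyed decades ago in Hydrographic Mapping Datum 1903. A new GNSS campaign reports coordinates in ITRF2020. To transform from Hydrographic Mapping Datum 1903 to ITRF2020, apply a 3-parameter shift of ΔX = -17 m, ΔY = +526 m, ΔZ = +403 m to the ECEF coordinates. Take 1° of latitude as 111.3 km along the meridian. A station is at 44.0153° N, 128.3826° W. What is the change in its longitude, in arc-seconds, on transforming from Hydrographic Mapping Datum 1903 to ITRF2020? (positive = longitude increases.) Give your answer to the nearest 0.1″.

sin φ = 0.694850, cos φ = 0.719154, sin λ = -0.783882, cos λ = -0.620910.
East component: ΔE = −sin λ·ΔX + cos λ·ΔY = −(-0.783882)(-17) + (-0.620910)(526) = -339.92 m.
1° of latitude spans 111300 m; at latitude φ, 1° of longitude spans that × cos φ = 80041.9 m, so Δλ = -339.92 / 80041.9 × 3600 = -15.289″.

Δλ = -15.3″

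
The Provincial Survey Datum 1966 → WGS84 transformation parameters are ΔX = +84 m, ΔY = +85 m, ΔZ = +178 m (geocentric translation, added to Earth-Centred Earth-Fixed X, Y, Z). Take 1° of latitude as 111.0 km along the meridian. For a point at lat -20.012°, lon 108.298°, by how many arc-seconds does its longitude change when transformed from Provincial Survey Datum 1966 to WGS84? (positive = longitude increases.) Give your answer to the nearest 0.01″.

Δλ = -3.67″

sin φ = -0.342217, cos φ = 0.939621, sin λ = 0.949436, cos λ = -0.313959.
East component: ΔE = −sin λ·ΔX + cos λ·ΔY = −(0.949436)(84) + (-0.313959)(85) = -106.44 m.
1° of latitude spans 111000 m; at latitude φ, 1° of longitude spans that × cos φ = 104297.9 m, so Δλ = -106.44 / 104297.9 × 3600 = -3.674″.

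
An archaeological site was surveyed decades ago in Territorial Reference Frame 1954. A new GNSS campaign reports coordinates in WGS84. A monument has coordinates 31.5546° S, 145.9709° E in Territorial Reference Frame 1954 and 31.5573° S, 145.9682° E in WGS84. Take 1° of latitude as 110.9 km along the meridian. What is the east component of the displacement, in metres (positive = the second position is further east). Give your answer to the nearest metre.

ΔE = -255 m

Δφ = -31.5573° − -31.5546° = -0.0027°; Δλ = 145.9682° − 145.9709° = -0.0027°.
ΔN = Δφ × 110900 = -299.4 m; ΔE = Δλ × 110900 × cos(-31.5546°) = -0.0027 × 110900 × 0.852142 = -255.2 m.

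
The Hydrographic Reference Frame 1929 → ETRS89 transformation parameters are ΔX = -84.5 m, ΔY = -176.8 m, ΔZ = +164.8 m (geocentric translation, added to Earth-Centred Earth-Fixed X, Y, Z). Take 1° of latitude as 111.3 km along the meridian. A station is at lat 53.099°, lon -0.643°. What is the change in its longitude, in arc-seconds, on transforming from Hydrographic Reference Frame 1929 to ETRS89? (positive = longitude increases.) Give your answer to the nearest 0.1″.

sin φ = 0.799674, cos φ = 0.600434, sin λ = -0.011222, cos λ = 0.999937.
East component: ΔE = −sin λ·ΔX + cos λ·ΔY = −(-0.011222)(-84.5) + (0.999937)(-176.8) = -177.74 m.
1° of latitude spans 111300 m; at latitude φ, 1° of longitude spans that × cos φ = 66828.3 m, so Δλ = -177.74 / 66828.3 × 3600 = -9.575″.

Δλ = -9.6″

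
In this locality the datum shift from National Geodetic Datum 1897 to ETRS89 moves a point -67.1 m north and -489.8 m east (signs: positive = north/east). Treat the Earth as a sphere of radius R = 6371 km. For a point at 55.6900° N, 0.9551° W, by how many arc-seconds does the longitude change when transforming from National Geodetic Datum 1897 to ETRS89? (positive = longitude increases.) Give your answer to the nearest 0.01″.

Δλ = -28.13″

At latitude 55.6900°, cos φ = 0.563670.
One radian of longitude at latitude φ spans R cos φ, so Δλ = ΔE / (R cos φ) = -489.8 / (6371000 × 0.563670) = -1.3639e-04 rad = -28.133″.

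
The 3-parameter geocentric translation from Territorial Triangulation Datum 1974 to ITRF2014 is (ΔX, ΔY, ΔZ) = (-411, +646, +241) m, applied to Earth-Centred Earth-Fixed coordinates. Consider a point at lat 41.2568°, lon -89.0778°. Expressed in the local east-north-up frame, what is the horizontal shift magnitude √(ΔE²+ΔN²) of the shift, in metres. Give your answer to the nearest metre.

731 m

At φ = 41.2568°, λ = -89.0778°: sin φ = 0.659435, cos φ = 0.751762, sin λ = -0.999870, cos λ = 0.016095.
ΔE = −sin λ·ΔX + cos λ·ΔY = −(-0.999870)·(-411) + (0.016095)·(646) = -400.55 m.
ΔN = −sin φ cos λ·ΔX − sin φ sin λ·ΔY + cos φ·ΔZ = −(0.659435)(0.016095)(-411) − (0.659435)(-0.999870)(646) + (0.751762)(241) = 611.48 m.
Horizontal magnitude = √(ΔE² + ΔN²) = √((-400.55)² + 611.48²) = 730.99 m.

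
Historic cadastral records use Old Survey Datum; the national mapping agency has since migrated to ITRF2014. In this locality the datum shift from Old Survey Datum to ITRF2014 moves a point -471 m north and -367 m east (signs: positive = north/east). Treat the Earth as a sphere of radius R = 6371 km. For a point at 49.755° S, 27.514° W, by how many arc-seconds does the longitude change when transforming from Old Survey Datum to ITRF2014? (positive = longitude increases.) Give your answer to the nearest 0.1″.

At latitude -49.755°, cos φ = 0.646057.
One radian of longitude at latitude φ spans R cos φ, so Δλ = ΔE / (R cos φ) = -367.0 / (6371000 × 0.646057) = -8.9164e-05 rad = -18.391″.

Δλ = -18.4″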